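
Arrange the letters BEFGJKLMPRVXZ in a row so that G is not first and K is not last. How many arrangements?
By inclusion-exclusion: 13! - 2×(13-1)! + (13-2)! = 6227020800 - 958003200 + 39916800 = 5308934400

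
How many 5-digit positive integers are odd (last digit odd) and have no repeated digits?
Last∈{1,3,5,7,9}. Last=0: 0. Last nonzero: 5×8×P(8,3) = 13440. Total = 13440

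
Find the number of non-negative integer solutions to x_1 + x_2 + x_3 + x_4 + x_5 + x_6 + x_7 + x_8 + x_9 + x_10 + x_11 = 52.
C(52+11-1, 11-1) = C(62, 10) = 107518933731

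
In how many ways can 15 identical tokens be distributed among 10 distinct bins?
C(15+10-1, 10-1) = C(24, 9) = 1307504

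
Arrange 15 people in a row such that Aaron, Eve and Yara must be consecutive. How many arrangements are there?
Treat the 3 as one block: (15-3+1)! × 3! = 6227020800 × 6 = 37362124800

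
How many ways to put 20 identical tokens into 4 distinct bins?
C(20+4-1, 4-1) = C(23, 3) = 1771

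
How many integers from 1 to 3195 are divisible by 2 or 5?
⌊3195/2⌋ + ⌊3195/5⌋ - ⌊3195/10⌋ = 1597 + 639 - 319 = 1917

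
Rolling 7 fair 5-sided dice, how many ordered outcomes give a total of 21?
Coefficient of x^21 in (x + x² + ... + x^5)^7. By inclusion-exclusion on dice exceeding 5: Σ_j (-1)^j C(7,j)·C(21-1-5j, 6) = C(7,0)·C(20,6) - C(7,1)·C(15,6) + C(7,2)·C(10,6) = 1·38760 - 7·5005 + 21·210 = 8135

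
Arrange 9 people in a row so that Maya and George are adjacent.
Treat as block: (9-1)! × 2! = 40320 × 2 = 80640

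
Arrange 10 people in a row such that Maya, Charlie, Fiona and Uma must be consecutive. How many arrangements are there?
Treat the 4 as one block: (10-4+1)! × 4! = 5040 × 24 = 120960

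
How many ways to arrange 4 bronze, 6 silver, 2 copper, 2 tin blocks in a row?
14! / (4! × 6! × 2! × 2!) = 1261260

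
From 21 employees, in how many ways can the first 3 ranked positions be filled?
P(21,3) = 21!/(21-3)! = 7980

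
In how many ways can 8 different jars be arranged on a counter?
8! = 40320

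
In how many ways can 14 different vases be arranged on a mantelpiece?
14! = 87178291200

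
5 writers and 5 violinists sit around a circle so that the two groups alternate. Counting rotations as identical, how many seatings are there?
Fix one of the writers: (5-1)! ways for the remaining writers, × 5! ways for the violinists = 24 × 120 = 2880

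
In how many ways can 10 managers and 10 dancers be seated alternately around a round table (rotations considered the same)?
Fix one of the managers: (10-1)! ways for the remaining managers, × 10! ways for the dancers = 362880 × 3628800 = 1316818944000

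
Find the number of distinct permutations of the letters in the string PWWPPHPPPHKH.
12! / (1! × 3! × 2! × 6!) = 55440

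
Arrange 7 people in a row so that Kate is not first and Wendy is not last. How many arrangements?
By inclusion-exclusion: 7! - 2×(7-1)! + (7-2)! = 5040 - 1440 + 120 = 3720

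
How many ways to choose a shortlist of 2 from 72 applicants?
C(72,2) = 72!/(2!×70!) = 2556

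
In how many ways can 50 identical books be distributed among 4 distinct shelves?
C(50+4-1, 4-1) = C(53, 3) = 23426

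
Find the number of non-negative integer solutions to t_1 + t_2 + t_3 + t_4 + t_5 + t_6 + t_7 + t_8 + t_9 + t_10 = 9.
C(9+10-1, 10-1) = C(18, 9) = 48620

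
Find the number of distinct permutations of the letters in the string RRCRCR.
6! / (2! × 4!) = 15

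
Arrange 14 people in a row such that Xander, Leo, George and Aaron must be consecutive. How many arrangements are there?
Treat the 4 as one block: (14-4+1)! × 4! = 39916800 × 24 = 958003200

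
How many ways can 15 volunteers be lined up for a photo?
15! = 1307674368000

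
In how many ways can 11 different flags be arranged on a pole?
11! = 39916800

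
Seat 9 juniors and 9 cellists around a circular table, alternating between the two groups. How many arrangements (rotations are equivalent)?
Fix one of the juniors: (9-1)! ways for the remaining juniors, × 9! ways for the cellists = 40320 × 362880 = 14631321600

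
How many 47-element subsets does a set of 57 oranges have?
C(57,47) = 57!/(47!×10!) = 43183019880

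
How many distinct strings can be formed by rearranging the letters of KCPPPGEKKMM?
11! / (3! × 2! × 1! × 1! × 1! × 3!) = 554400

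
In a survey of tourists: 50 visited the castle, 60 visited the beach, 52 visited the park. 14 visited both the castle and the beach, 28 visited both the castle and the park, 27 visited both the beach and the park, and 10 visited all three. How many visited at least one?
|A∪B∪C| = 50+60+52-14-28-27+10 = 103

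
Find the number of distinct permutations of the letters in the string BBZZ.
4! / (2! × 2!) = 6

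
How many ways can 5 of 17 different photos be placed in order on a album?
P(17,5) = 17!/(17-5)! = 742560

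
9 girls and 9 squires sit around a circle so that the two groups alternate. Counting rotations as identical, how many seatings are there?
Fix one of the girls: (9-1)! ways for the remaining girls, × 9! ways for the squires = 40320 × 362880 = 14631321600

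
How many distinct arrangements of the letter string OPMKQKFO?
8! / (1! × 1! × 2! × 1! × 1! × 2!) = 10080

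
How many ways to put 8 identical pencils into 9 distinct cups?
C(8+9-1, 9-1) = C(16, 8) = 12870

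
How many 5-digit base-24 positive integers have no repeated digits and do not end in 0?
Last digit: 23 nonzero choices. First digit: 22 (nonzero, ≠last). Middle 3: P(22,3) = 9240. Total = 4675440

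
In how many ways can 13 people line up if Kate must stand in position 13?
Fix one position: (13-1)! = 479001600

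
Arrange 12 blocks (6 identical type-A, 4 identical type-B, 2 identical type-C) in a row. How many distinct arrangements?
12! / (6! × 4! × 2!) = 13860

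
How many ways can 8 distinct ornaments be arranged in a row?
8! = 40320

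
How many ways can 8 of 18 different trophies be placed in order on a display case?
P(18,8) = 18!/(18-8)! = 1764322560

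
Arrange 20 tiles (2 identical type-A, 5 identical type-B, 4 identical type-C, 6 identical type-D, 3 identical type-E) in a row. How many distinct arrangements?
20! / (2! × 5! × 4! × 6! × 3!) = 97772875200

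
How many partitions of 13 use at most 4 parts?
By conjugation, equals partitions of 13 into parts ≤ 4. Let r_j(i) = number of partitions of i into parts ≤ j, for i = 0..13. r_1(i) = 1 for all i; r_j(i) = r_{j-1}(i) + r_j(i-j). Rows j = 2..4: ≤2: 1 1 2 2 3 3 4 4 5 5 6 6 7 7; ≤3: 1 1 2 3 4 5 7 8 10 12 14 16 19 21; ≤4: 1 1 2 3 5 6 9 11 15 18 23 27 34 39. r_4(13) = 39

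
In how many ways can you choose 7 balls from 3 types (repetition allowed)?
C(7+3-1, 3-1) = C(9, 2) = 36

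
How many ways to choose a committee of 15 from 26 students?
C(26,15) = 26!/(15!×11!) = 7726160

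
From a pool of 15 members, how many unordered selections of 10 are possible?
C(15,10) = 15!/(10!×5!) = 3003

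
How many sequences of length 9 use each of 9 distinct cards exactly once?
9! = 362880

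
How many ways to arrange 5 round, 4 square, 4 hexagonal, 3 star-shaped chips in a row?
16! / (5! × 4! × 4! × 3!) = 50450400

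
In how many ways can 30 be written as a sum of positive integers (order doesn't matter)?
Pentagonal recurrence p(n) = p(n-1) + p(n-2) - p(n-5) - p(n-7) + p(n-12) + p(n-15) - ... gives p(0..29) = 1, 1, 2, 3, 5, 7, 11, 15, 22, 30, 42, 56, 77, 101, 135, 176, 231, 297, 385, 490, 627, 792, 1002, 1255, 1575, 1958, 2436, 3010, 3718, 4565. p(30) = p(29) + p(28) - p(25) - p(23) + p(18) + p(15) - p(8) - p(4) = 4565 + 3718 - 1958 - 1255 + 385 + 176 - 22 - 5 = 5604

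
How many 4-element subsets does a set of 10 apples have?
C(10,4) = 10!/(4!×6!) = 210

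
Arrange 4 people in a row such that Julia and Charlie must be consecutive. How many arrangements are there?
Treat the 2 as one block: (4-2+1)! × 2! = 6 × 2 = 12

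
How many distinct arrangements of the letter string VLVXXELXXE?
10! / (2! × 4! × 2! × 2!) = 18900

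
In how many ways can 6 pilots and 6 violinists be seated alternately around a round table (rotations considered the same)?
Fix one of the pilots: (6-1)! ways for the remaining pilots, × 6! ways for the violinists = 120 × 720 = 86400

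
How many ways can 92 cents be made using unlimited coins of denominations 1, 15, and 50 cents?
Coefficient of x^92 in 1/(1-x^1) · 1/(1-x^15) · 1/(1-x^50). Case on j = number of 50-cent coins (j = 0..1); remainder r = 92 - 50j is made from {1,15} in ⌊r/15⌋+1 ways. r = 92, 42 → 7 + 3 = 10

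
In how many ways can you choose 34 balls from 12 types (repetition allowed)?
C(34+12-1, 12-1) = C(45, 11) = 10150595910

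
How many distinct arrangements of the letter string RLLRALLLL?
9! / (6! × 1! × 2!) = 252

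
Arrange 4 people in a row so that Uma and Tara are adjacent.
Treat as block: (4-1)! × 2! = 6 × 2 = 12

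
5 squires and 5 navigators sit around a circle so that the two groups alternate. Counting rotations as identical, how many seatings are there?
Fix one of the squires: (5-1)! ways for the remaining squires, × 5! ways for the navigators = 24 × 120 = 2880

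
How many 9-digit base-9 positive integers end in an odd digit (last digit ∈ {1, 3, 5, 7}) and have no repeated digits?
Last∈{1,3,5,7}. Last=0: 0. Last nonzero: 4×7×P(7,7) = 141120. Total = 141120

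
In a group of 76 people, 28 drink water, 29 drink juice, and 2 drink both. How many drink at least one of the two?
|A∪B| = |A| + |B| - |A∩B| = 28 + 29 - 2 = 55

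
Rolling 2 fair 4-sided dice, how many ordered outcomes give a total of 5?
Coefficient of x^5 in (x + x² + ... + x^4)^2. By inclusion-exclusion on dice exceeding 4: Σ_j (-1)^j C(2,j)·C(5-1-4j, 1) = C(2,0)·C(4,1) = 1·4 = 4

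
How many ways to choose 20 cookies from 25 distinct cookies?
C(25,20) = 25!/(20!×5!) = 53130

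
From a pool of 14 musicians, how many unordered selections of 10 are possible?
C(14,10) = 14!/(10!×4!) = 1001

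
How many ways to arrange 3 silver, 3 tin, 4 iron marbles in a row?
10! / (3! × 3! × 4!) = 4200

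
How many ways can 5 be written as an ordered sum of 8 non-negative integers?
C(5+8-1, 8-1) = C(12, 7) = 792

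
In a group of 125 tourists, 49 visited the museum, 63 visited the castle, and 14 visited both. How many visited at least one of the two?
|A∪B| = |A| + |B| - |A∩B| = 49 + 63 - 14 = 98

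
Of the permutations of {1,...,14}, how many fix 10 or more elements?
Exactly j fixed points: C(14,j)·!(14-j); sum over j ≥ 10 (derangement numbers via !m = (m-1)·(!(m-1) + !(m-2)): !0..!4 = 1, 0, 1, 2, 9). Σ_{j=10}^{14} C(14,j)·!(14-j) = C(14,10)·!4 + C(14,11)·!3 + C(14,12)·!2 + C(14,13)·!1 + C(14,14)·!0 = 1001·9 + 364·2 + 91·1 + 14·0 + 1·1 = 9829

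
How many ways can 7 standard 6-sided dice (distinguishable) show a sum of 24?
Coefficient of x^24 in (x + x² + ... + x^6)^7. By inclusion-exclusion on dice exceeding 6: Σ_j (-1)^j C(7,j)·C(24-1-6j, 6) = C(7,0)·C(23,6) - C(7,1)·C(17,6) + C(7,2)·C(11,6) = 1·100947 - 7·12376 + 21·462 = 24017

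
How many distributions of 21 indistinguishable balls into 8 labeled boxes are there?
C(21+8-1, 8-1) = C(28, 7) = 1184040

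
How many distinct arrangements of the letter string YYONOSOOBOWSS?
13! / (3! × 1! × 1! × 1! × 2! × 5!) = 4324320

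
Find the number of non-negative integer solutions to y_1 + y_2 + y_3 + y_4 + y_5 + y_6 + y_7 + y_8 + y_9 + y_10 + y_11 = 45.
C(45+11-1, 11-1) = C(55, 10) = 29248649430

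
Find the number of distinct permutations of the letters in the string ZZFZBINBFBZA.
12! / (2! × 4! × 1! × 3! × 1! × 1!) = 1663200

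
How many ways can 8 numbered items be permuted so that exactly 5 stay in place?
Choose the 5 fixed points C(8,5) = 56, derange the rest: !3 = Σ_{j=0}^{3} (-1)^j·3!/j! = 6 - 6 + 3 - 1 = 2. Product = 56 × 2 = 112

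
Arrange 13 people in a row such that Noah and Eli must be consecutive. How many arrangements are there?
Treat the 2 as one block: (13-2+1)! × 2! = 479001600 × 2 = 958003200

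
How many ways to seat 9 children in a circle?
Circular: fix one position, arrange the rest. (9-1)! = 40320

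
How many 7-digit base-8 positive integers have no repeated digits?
First digit: 7 choices (nonzero). Then descending: 7 × 7 × 6 × 5 × 4 × 3 × 2 = 35280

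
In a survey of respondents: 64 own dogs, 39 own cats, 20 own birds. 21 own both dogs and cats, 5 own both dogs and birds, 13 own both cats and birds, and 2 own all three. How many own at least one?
|A∪B∪C| = 64+39+20-21-5-13+2 = 86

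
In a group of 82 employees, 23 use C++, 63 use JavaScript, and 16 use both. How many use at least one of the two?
|A∪B| = |A| + |B| - |A∩B| = 23 + 63 - 16 = 70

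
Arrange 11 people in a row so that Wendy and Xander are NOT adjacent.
Total - adjacent = 11! - (11-1)!×2 = 39916800 - 7257600 = 32659200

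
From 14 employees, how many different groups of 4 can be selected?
C(14,4) = 14!/(4!×10!) = 1001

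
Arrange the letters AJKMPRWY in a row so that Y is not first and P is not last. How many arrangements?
By inclusion-exclusion: 8! - 2×(8-1)! + (8-2)! = 40320 - 10080 + 720 = 30960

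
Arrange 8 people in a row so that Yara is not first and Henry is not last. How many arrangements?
By inclusion-exclusion: 8! - 2×(8-1)! + (8-2)! = 40320 - 10080 + 720 = 30960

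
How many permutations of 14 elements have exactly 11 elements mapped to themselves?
Choose the 11 fixed points C(14,11) = 364, derange the rest: !3 = Σ_{j=0}^{3} (-1)^j·3!/j! = 6 - 6 + 3 - 1 = 2. Product = 364 × 2 = 728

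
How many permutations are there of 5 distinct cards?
5! = 120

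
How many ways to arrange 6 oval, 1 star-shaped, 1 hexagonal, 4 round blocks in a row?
12! / (6! × 1! × 1! × 4!) = 27720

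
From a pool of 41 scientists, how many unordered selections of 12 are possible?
C(41,12) = 41!/(12!×29!) = 7898654920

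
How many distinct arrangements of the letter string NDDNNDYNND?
10! / (5! × 1! × 4!) = 1260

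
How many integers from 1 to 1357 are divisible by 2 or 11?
⌊1357/2⌋ + ⌊1357/11⌋ - ⌊1357/22⌋ = 678 + 123 - 61 = 740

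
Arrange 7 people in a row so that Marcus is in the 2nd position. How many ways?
Fix one position: (7-1)! = 720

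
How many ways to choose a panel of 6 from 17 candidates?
C(17,6) = 17!/(6!×11!) = 12376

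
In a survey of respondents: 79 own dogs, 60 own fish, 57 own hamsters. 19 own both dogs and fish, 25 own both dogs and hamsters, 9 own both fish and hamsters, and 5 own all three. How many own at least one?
|A∪B∪C| = 79+60+57-19-25-9+5 = 148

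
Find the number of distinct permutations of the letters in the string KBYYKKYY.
8! / (3! × 4! × 1!) = 280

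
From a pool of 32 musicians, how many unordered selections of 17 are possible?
C(32,17) = 32!/(17!×15!) = 565722720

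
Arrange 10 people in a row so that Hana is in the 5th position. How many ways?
Fix one position: (10-1)! = 362880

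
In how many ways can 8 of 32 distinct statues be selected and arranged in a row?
P(32,8) = 32!/(32-8)! = 424097856000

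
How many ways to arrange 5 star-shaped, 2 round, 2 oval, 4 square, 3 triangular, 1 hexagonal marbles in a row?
17! / (5! × 2! × 2! × 4! × 3! × 1!) = 5145940800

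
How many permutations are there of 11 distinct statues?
11! = 39916800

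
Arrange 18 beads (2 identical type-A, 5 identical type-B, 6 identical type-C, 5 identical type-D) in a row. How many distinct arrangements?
18! / (2! × 5! × 6! × 5!) = 308756448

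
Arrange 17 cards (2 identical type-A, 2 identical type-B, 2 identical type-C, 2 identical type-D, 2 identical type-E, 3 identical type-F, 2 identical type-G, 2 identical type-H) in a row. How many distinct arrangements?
17! / (2! × 2! × 2! × 2! × 2! × 3! × 2! × 2!) = 463134672000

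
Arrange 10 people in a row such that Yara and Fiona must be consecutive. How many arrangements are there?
Treat the 2 as one block: (10-2+1)! × 2! = 362880 × 2 = 725760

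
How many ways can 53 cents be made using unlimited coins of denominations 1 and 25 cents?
Coefficient of x^53 in 1/(1-x^1) · 1/(1-x^25). Use j coins of 25 for j = 0..⌊53/25⌋ = 2, the rest in 1s: 2 + 1 = 3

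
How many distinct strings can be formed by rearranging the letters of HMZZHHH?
7! / (1! × 2! × 4!) = 105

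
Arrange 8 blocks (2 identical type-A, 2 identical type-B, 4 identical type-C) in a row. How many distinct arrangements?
8! / (2! × 2! × 4!) = 420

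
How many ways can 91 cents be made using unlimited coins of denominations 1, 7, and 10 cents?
Coefficient of x^91 in 1/(1-x^1) · 1/(1-x^7) · 1/(1-x^10). Case on j = number of 10-cent coins (j = 0..9); remainder r = 91 - 10j is made from {1,7} in ⌊r/7⌋+1 ways. r = 91, 81, 71, 61, 51, 41, 31, 21, 11, 1 → 14 + 12 + 11 + 9 + 8 + 6 + 5 + 4 + 2 + 1 = 72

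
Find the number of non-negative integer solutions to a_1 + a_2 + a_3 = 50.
C(50+3-1, 3-1) = C(52, 2) = 1326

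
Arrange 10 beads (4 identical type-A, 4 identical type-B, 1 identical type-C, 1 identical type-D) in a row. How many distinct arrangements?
10! / (4! × 4! × 1! × 1!) = 6300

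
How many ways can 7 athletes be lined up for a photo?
7! = 5040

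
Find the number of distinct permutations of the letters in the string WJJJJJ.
6! / (1! × 5!) = 6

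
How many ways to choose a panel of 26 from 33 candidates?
C(33,26) = 33!/(26!×7!) = 4272048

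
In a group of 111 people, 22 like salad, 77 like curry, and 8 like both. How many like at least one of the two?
|A∪B| = |A| + |B| - |A∩B| = 22 + 77 - 8 = 91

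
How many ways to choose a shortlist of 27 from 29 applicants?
C(29,27) = 29!/(27!×2!) = 406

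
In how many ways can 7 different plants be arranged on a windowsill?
7! = 5040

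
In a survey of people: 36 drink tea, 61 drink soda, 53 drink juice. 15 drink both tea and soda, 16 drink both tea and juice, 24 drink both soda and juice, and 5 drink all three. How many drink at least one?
|A∪B∪C| = 36+61+53-15-16-24+5 = 100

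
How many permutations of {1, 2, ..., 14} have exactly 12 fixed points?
Choose the 12 fixed points C(14,12) = 91, derange the rest: !2 = Σ_{j=0}^{2} (-1)^j·2!/j! = 2 - 2 + 1 = 1. Product = 91 × 1 = 91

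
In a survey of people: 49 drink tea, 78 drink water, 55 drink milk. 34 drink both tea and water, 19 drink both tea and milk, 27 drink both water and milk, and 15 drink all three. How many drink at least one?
|A∪B∪C| = 49+78+55-34-19-27+15 = 117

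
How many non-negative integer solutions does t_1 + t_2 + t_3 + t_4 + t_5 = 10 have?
C(10+5-1, 5-1) = C(14, 4) = 1001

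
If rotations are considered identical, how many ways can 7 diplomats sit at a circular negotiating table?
Circular: fix one position, arrange the rest. (7-1)! = 720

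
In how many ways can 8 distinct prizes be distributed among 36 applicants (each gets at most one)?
P(36,8) = 36!/(36-8)! = 1220096908800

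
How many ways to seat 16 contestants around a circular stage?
Circular: fix one position, arrange the rest. (16-1)! = 1307674368000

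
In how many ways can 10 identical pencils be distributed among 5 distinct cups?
C(10+5-1, 5-1) = C(14, 4) = 1001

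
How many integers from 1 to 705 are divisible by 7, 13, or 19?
⌊705/7⌋+⌊705/13⌋+⌊705/19⌋ - ⌊705/91⌋-⌊705/133⌋-⌊705/247⌋ + ⌊705/1729⌋ = 100+54+37 - 7-5-2 + 0 = 177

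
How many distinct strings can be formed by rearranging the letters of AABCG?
5! / (2! × 1! × 1! × 1!) = 60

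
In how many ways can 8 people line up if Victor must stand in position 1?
Fix one position: (8-1)! = 5040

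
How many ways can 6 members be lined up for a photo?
6! = 720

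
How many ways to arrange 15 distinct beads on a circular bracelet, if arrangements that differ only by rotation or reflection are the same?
(15-1)!/2 = 87178291200/2 = 43589145600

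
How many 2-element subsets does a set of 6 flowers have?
C(6,2) = 6!/(2!×4!) = 15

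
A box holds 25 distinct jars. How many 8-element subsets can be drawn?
C(25,8) = 25!/(8!×17!) = 1081575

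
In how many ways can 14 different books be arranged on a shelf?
14! = 87178291200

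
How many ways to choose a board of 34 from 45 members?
C(45,34) = 45!/(34!×11!) = 10150595910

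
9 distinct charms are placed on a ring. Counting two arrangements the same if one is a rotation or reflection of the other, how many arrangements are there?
(9-1)!/2 = 40320/2 = 20160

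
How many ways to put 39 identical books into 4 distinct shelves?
C(39+4-1, 4-1) = C(42, 3) = 11480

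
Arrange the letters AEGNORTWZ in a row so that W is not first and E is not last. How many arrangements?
By inclusion-exclusion: 9! - 2×(9-1)! + (9-2)! = 362880 - 80640 + 5040 = 287280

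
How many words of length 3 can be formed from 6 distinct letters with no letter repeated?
P(6,3) = 6!/(6-3)! = 120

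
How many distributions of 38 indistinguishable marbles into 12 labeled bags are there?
C(38+12-1, 12-1) = C(49, 11) = 29135916264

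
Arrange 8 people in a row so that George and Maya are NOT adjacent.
Total - adjacent = 8! - (8-1)!×2 = 40320 - 10080 = 30240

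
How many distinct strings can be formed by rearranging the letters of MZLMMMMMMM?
10! / (8! × 1! × 1!) = 90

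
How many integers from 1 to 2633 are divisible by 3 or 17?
⌊2633/3⌋ + ⌊2633/17⌋ - ⌊2633/51⌋ = 877 + 154 - 51 = 980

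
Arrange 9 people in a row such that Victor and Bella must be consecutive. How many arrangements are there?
Treat the 2 as one block: (9-2+1)! × 2! = 40320 × 2 = 80640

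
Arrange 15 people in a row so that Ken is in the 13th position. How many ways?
Fix one position: (15-1)! = 87178291200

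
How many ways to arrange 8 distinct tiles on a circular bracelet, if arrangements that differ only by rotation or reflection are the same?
(8-1)!/2 = 5040/2 = 2520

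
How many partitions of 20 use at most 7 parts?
By conjugation, equals partitions of 20 into parts ≤ 7. Let r_j(i) = number of partitions of i into parts ≤ j, for i = 0..20. r_1(i) = 1 for all i; r_j(i) = r_{j-1}(i) + r_j(i-j). Rows j = 2..7: ≤2: 1 1 2 2 3 3 4 4 5 5 6 6 7 7 8 8 9 9 10 10 11; ≤3: 1 1 2 3 4 5 7 8 10 12 14 16 19 21 24 27 30 33 37 40 44; ≤4: 1 1 2 3 5 6 9 11 15 18 23 27 34 39 47 54 64 72 84 94 108; ≤5: 1 1 2 3 5 7 10 13 18 23 30 37 47 57 70 84 101 119 141 164 192; ≤6: 1 1 2 3 5 7 11 14 20 26 35 44 58 71 90 110 136 163 199 235 282; ≤7: 1 1 2 3 5 7 11 15 21 28 38 49 65 82 105 131 164 201 248 300 364. r_7(20) = 364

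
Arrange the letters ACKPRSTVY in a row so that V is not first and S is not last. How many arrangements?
By inclusion-exclusion: 9! - 2×(9-1)! + (9-2)! = 362880 - 80640 + 5040 = 287280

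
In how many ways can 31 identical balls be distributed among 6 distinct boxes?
C(31+6-1, 6-1) = C(36, 5) = 376992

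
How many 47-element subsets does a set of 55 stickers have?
C(55,47) = 55!/(47!×8!) = 1217566350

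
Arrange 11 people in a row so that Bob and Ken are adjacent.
Treat as block: (11-1)! × 2! = 3628800 × 2 = 7257600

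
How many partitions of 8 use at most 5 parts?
By conjugation, equals partitions of 8 into parts ≤ 5. Let r_j(i) = number of partitions of i into parts ≤ j, for i = 0..8. r_1(i) = 1 for all i; r_j(i) = r_{j-1}(i) + r_j(i-j). Rows j = 2..5: ≤2: 1 1 2 2 3 3 4 4 5; ≤3: 1 1 2 3 4 5 7 8 10; ≤4: 1 1 2 3 5 6 9 11 15; ≤5: 1 1 2 3 5 7 10 13 18. r_5(8) = 18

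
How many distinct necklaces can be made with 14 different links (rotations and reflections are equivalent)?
(14-1)!/2 = 6227020800/2 = 3113510400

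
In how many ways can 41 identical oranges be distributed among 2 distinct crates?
C(41+2-1, 2-1) = C(42, 1) = 42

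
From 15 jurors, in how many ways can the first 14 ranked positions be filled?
P(15,14) = 15!/(15-14)! = 1307674368000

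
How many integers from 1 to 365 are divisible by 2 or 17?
⌊365/2⌋ + ⌊365/17⌋ - ⌊365/34⌋ = 182 + 21 - 10 = 193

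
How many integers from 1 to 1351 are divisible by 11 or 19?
⌊1351/11⌋ + ⌊1351/19⌋ - ⌊1351/209⌋ = 122 + 71 - 6 = 187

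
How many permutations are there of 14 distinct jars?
14! = 87178291200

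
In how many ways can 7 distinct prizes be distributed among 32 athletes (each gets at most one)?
P(32,7) = 32!/(32-7)! = 16963914240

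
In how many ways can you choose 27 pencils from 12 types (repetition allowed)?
C(27+12-1, 12-1) = C(38, 11) = 1203322288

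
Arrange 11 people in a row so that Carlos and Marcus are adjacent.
Treat as block: (11-1)! × 2! = 3628800 × 2 = 7257600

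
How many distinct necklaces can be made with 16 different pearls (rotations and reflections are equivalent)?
(16-1)!/2 = 1307674368000/2 = 653837184000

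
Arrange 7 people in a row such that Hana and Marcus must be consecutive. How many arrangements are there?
Treat the 2 as one block: (7-2+1)! × 2! = 720 × 2 = 1440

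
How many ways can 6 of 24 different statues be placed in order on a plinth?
P(24,6) = 24!/(24-6)! = 96909120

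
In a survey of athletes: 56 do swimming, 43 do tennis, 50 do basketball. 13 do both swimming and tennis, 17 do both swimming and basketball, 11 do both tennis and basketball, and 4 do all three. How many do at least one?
|A∪B∪C| = 56+43+50-13-17-11+4 = 112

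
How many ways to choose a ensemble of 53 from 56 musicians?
C(56,53) = 56!/(53!×3!) = 27720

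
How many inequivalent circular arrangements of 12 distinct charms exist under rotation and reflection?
(12-1)!/2 = 39916800/2 = 19958400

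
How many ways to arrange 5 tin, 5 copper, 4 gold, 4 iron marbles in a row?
18! / (5! × 5! × 4! × 4!) = 771891120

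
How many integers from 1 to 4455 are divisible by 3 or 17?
⌊4455/3⌋ + ⌊4455/17⌋ - ⌊4455/51⌋ = 1485 + 262 - 87 = 1660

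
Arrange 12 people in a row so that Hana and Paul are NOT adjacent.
Total - adjacent = 12! - (12-1)!×2 = 479001600 - 79833600 = 399168000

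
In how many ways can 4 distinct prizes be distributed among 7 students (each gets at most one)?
P(7,4) = 7!/(7-4)! = 840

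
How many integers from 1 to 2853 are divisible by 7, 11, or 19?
⌊2853/7⌋+⌊2853/11⌋+⌊2853/19⌋ - ⌊2853/77⌋-⌊2853/133⌋-⌊2853/209⌋ + ⌊2853/1463⌋ = 407+259+150 - 37-21-13 + 1 = 746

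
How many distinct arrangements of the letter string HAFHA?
5! / (2! × 2! × 1!) = 30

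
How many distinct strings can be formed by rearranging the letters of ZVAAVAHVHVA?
11! / (4! × 4! × 1! × 2!) = 34650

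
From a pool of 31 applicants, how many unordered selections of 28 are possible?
C(31,28) = 31!/(28!×3!) = 4495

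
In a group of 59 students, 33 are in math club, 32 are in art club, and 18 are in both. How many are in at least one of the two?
|A∪B| = |A| + |B| - |A∩B| = 33 + 32 - 18 = 47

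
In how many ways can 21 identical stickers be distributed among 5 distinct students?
C(21+5-1, 5-1) = C(25, 4) = 12650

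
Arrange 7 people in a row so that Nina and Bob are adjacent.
Treat as block: (7-1)! × 2! = 720 × 2 = 1440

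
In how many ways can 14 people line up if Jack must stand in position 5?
Fix one position: (14-1)! = 6227020800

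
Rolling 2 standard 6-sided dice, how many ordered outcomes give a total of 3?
Coefficient of x^3 in (x + x² + ... + x^6)^2. By inclusion-exclusion on dice exceeding 6: Σ_j (-1)^j C(2,j)·C(3-1-6j, 1) = C(2,0)·C(2,1) = 1·2 = 2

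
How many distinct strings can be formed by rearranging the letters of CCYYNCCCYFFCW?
13! / (6! × 3! × 1! × 2! × 1!) = 720720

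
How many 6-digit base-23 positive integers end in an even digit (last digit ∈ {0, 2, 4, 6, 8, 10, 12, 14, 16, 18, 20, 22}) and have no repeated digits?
Last∈{0,2,4,6,8,10,12,14,16,18,20,22}. Last=0: 3160080. Last nonzero: 11×21×P(21,4) = 33180840. Total = 36340920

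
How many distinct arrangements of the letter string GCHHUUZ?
7! / (1! × 2! × 1! × 1! × 2!) = 1260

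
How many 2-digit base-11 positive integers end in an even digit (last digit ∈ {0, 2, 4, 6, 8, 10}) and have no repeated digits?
Last∈{0,2,4,6,8,10}. Last=0: 10. Last nonzero: 5×9×P(9,0) = 45. Total = 55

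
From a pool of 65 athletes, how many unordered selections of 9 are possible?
C(65,9) = 65!/(9!×56!) = 31966749880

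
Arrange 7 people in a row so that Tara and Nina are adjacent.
Treat as block: (7-1)! × 2! = 720 × 2 = 1440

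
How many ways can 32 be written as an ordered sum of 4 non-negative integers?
C(32+4-1, 4-1) = C(35, 3) = 6545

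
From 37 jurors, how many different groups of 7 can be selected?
C(37,7) = 37!/(7!×30!) = 10295472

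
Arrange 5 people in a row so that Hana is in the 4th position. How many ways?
Fix one position: (5-1)! = 24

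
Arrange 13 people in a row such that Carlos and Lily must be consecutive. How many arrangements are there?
Treat the 2 as one block: (13-2+1)! × 2! = 479001600 × 2 = 958003200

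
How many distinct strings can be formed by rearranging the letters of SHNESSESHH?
10! / (2! × 1! × 4! × 3!) = 12600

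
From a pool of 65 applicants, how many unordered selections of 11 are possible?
C(65,11) = 65!/(11!×54!) = 895068996640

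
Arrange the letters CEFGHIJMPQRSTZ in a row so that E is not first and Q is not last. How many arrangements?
By inclusion-exclusion: 14! - 2×(14-1)! + (14-2)! = 87178291200 - 12454041600 + 479001600 = 75203251200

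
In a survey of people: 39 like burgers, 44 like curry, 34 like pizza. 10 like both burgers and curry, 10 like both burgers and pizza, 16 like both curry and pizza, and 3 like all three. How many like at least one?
|A∪B∪C| = 39+44+34-10-10-16+3 = 84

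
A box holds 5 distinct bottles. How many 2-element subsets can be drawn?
C(5,2) = 5!/(2!×3!) = 10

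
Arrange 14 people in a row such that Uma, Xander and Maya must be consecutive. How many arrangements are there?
Treat the 3 as one block: (14-3+1)! × 3! = 479001600 × 6 = 2874009600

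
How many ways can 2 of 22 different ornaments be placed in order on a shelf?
P(22,2) = 22!/(22-2)! = 462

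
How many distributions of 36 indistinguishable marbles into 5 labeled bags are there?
C(36+5-1, 5-1) = C(40, 4) = 91390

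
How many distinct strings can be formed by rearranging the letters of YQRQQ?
5! / (1! × 3! × 1!) = 20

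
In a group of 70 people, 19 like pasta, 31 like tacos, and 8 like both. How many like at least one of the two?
|A∪B| = |A| + |B| - |A∩B| = 19 + 31 - 8 = 42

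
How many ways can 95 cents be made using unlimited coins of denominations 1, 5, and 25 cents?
Coefficient of x^95 in 1/(1-x^1) · 1/(1-x^5) · 1/(1-x^25). Case on j = number of 25-cent coins (j = 0..3); remainder r = 95 - 25j is made from {1,5} in ⌊r/5⌋+1 ways. r = 95, 70, 45, 20 → 20 + 15 + 10 + 5 = 50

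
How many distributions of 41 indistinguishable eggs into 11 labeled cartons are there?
C(41+11-1, 11-1) = C(51, 10) = 12777711870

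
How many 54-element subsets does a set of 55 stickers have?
C(55,54) = 55!/(54!×1!) = 55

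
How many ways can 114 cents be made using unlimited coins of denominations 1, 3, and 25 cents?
Coefficient of x^114 in 1/(1-x^1) · 1/(1-x^3) · 1/(1-x^25). Case on j = number of 25-cent coins (j = 0..4); remainder r = 114 - 25j is made from {1,3} in ⌊r/3⌋+1 ways. r = 114, 89, 64, 39, 14 → 39 + 30 + 22 + 14 + 5 = 110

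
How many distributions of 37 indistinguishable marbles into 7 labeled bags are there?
C(37+7-1, 7-1) = C(43, 6) = 6096454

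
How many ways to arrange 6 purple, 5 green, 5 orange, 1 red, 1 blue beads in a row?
18! / (6! × 5! × 5! × 1! × 1!) = 617512896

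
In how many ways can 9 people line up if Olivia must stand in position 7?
Fix one position: (9-1)! = 40320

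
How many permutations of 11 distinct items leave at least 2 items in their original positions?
Exactly j fixed points: C(11,j)·!(11-j); sum over j ≥ 2 (derangement numbers via !m = (m-1)·(!(m-1) + !(m-2)): !0..!9 = 1, 0, 1, 2, 9, 44, 265, 1854, 14833, 133496). Σ_{j=2}^{11} C(11,j)·!(11-j) = C(11,2)·!9 + C(11,3)·!8 + C(11,4)·!7 + C(11,5)·!6 + C(11,6)·!5 + C(11,7)·!4 + C(11,8)·!3 + C(11,9)·!2 + C(11,10)·!1 + C(11,11)·!0 = 55·133496 + 165·14833 + 330·1854 + 462·265 + 462·44 + 330·9 + 165·2 + 55·1 + 11·0 + 1·1 = 10547659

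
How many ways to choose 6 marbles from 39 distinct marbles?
C(39,6) = 39!/(6!×33!) = 3262623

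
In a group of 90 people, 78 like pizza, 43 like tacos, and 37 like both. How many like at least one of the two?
|A∪B| = |A| + |B| - |A∩B| = 78 + 43 - 37 = 84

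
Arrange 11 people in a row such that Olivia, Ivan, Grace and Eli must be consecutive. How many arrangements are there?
Treat the 4 as one block: (11-4+1)! × 4! = 40320 × 24 = 967680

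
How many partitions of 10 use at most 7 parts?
By conjugation, equals partitions of 10 into parts ≤ 7. Let r_j(i) = number of partitions of i into parts ≤ j, for i = 0..10. r_1(i) = 1 for all i; r_j(i) = r_{j-1}(i) + r_j(i-j). Rows j = 2..7: ≤2: 1 1 2 2 3 3 4 4 5 5 6; ≤3: 1 1 2 3 4 5 7 8 10 12 14; ≤4: 1 1 2 3 5 6 9 11 15 18 23; ≤5: 1 1 2 3 5 7 10 13 18 23 30; ≤6: 1 1 2 3 5 7 11 14 20 26 35; ≤7: 1 1 2 3 5 7 11 15 21 28 38. r_7(10) = 38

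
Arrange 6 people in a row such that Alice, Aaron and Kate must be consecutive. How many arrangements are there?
Treat the 3 as one block: (6-3+1)! × 3! = 24 × 6 = 144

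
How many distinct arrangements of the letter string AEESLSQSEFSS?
12! / (5! × 1! × 1! × 1! × 1! × 3!) = 665280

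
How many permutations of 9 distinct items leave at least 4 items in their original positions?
Exactly j fixed points: C(9,j)·!(9-j); sum over j ≥ 4 (derangement numbers via !m = (m-1)·(!(m-1) + !(m-2)): !0..!5 = 1, 0, 1, 2, 9, 44). Σ_{j=4}^{9} C(9,j)·!(9-j) = C(9,4)·!5 + C(9,5)·!4 + C(9,6)·!3 + C(9,7)·!2 + C(9,8)·!1 + C(9,9)·!0 = 126·44 + 126·9 + 84·2 + 36·1 + 9·0 + 1·1 = 6883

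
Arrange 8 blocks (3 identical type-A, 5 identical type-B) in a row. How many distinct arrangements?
8! / (3! × 5!) = 56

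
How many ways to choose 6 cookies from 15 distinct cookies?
C(15,6) = 15!/(6!×9!) = 5005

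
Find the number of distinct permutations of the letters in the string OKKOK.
5! / (3! × 2!) = 10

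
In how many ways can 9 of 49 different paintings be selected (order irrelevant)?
C(49,9) = 49!/(9!×40!) = 2054455634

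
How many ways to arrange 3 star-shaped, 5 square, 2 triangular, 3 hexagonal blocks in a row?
13! / (3! × 5! × 2! × 3!) = 720720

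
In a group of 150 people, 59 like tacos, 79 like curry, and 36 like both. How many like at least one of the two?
|A∪B| = |A| + |B| - |A∩B| = 59 + 79 - 36 = 102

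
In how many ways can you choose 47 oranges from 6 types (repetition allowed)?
C(47+6-1, 6-1) = C(52, 5) = 2598960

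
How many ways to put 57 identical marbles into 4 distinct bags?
C(57+4-1, 4-1) = C(60, 3) = 34220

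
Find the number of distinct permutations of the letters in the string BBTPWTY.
7! / (1! × 2! × 1! × 1! × 2!) = 1260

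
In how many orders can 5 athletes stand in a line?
5! = 120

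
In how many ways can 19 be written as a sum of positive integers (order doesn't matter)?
Pentagonal recurrence p(n) = p(n-1) + p(n-2) - p(n-5) - p(n-7) + p(n-12) + p(n-15) - ... gives p(0..18) = 1, 1, 2, 3, 5, 7, 11, 15, 22, 30, 42, 56, 77, 101, 135, 176, 231, 297, 385. p(19) = p(18) + p(17) - p(14) - p(12) + p(7) + p(4) = 385 + 297 - 135 - 77 + 15 + 5 = 490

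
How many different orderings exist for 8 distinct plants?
8! = 40320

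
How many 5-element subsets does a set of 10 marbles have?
C(10,5) = 10!/(5!×5!) = 252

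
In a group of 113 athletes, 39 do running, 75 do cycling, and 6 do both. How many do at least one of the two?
|A∪B| = |A| + |B| - |A∩B| = 39 + 75 - 6 = 108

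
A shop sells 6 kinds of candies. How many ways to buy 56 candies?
C(56+6-1, 6-1) = C(61, 5) = 5949147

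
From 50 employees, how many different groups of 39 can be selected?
C(50,39) = 50!/(39!×11!) = 37353738800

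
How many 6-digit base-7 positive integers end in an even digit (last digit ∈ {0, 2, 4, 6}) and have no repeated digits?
Last∈{0,2,4,6}. Last=0: 720. Last nonzero: 3×5×P(5,4) = 1800. Total = 2520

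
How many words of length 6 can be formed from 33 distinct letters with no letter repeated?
P(33,6) = 33!/(33-6)! = 797448960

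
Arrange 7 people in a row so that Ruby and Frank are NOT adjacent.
Total - adjacent = 7! - (7-1)!×2 = 5040 - 1440 = 3600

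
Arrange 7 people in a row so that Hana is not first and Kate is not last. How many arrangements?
By inclusion-exclusion: 7! - 2×(7-1)! + (7-2)! = 5040 - 1440 + 120 = 3720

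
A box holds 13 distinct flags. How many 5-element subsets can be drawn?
C(13,5) = 13!/(5!×8!) = 1287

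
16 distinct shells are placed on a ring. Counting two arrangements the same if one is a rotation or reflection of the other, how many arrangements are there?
(16-1)!/2 = 1307674368000/2 = 653837184000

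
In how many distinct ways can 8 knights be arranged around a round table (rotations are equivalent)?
Circular: fix one position, arrange the rest. (8-1)! = 5040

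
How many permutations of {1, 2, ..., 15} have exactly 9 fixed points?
Choose the 9 fixed points C(15,9) = 5005, derange the rest: !6 = Σ_{j=0}^{6} (-1)^j·6!/j! = 720 - 720 + 360 - 120 + 30 - 6 + 1 = 265. Product = 5005 × 265 = 1326325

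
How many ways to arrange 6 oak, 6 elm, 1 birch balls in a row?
13! / (6! × 6! × 1!) = 12012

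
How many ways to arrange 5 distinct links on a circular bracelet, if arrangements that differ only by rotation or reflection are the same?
(5-1)!/2 = 24/2 = 12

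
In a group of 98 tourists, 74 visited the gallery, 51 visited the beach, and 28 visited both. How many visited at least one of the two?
|A∪B| = |A| + |B| - |A∩B| = 74 + 51 - 28 = 97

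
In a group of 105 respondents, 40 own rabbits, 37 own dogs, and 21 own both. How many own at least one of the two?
|A∪B| = |A| + |B| - |A∩B| = 40 + 37 - 21 = 56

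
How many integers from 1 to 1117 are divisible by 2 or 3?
⌊1117/2⌋ + ⌊1117/3⌋ - ⌊1117/6⌋ = 558 + 372 - 186 = 744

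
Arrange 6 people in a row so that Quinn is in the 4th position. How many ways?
Fix one position: (6-1)! = 120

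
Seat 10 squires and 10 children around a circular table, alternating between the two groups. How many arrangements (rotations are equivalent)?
Fix one of the squires: (10-1)! ways for the remaining squires, × 10! ways for the children = 362880 × 3628800 = 1316818944000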